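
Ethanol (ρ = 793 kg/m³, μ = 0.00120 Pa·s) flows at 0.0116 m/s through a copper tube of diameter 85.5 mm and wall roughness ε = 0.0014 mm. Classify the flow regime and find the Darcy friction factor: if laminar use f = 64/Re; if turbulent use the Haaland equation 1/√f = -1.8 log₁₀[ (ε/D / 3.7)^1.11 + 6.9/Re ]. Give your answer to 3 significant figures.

Re = ρVD/μ = 793·0.0116·0.0855/0.0012 = 655.4.
Re < 2300 → laminar, so f = 64/Re = 0.09765 (roughness is irrelevant in laminar flow).

f ≈ 0.0976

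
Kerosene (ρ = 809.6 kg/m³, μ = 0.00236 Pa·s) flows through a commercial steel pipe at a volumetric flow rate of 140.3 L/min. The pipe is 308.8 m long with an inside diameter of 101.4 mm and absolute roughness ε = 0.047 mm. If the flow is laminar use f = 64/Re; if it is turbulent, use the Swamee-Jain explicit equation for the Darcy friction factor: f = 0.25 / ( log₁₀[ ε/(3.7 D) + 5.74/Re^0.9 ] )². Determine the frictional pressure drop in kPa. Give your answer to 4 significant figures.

ΔP ≈ 3.278 kPa

Q = 140.3 L/min = 140.3/60000 = 0.002338 m³/s.
Cross-sectional area A = πD²/4 = π(0.1014)²/4 = 0.008075 m²; mean velocity V = Q/A = 0.002338/0.008075 = 0.2896 m/s.
Reynolds number Re = ρVD/μ = 809.6 · 0.2896 · 0.1014 / 0.00236 = 1.007e+04.
Re > 4000 → turbulent. Relative roughness ε/D = 4.7e-05/0.1014 = 0.000464. Swamee-Jain: f = 0.25/(log₁₀[0.000464/3.7 + 5.74/1.007e+04^0.9])² = 0.25/(log₁₀[0.000125 + 0.00143])² = 0.25/(-2.808)² = 0.03172.
Darcy-Weisbach: ΔP = f(L/D)(ρV²/2) = 0.03172·(308.8/0.1014)·(809.6·0.2896²/2) = 0.03172·3045·33.94 = 3278 Pa.
ΔP = 3278 Pa = 3.278 kPa.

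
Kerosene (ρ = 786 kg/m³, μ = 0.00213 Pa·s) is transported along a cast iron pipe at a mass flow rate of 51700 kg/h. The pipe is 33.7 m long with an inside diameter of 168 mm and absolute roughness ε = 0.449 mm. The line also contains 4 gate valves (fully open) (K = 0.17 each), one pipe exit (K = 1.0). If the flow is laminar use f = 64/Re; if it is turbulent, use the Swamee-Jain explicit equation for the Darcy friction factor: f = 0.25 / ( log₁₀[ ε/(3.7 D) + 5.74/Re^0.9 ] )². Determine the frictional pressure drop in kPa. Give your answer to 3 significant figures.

ṁ = 51700 kg/h = 51700/3600 = 14.36 kg/s.
A = πD²/4 = π(0.168)²/4 = 0.02217 m²; mean velocity V = ṁ/(ρA) = 14.36/(786 · 0.02217) = 0.8242 m/s.
Reynolds number Re = ρVD/μ = 786 · 0.8242 · 0.168 / 0.00213 = 5.11e+04.
Re > 4000 → turbulent. Relative roughness ε/D = 0.000449/0.168 = 0.00267. Swamee-Jain: f = 0.25/(log₁₀[0.00267/3.7 + 5.74/5.11e+04^0.9])² = 0.25/(log₁₀[0.000722 + 0.000332])² = 0.25/(-2.977)² = 0.02821.
Total minor-loss coefficient ΣK = 4·0.17 + 1·1 = 1.68.
ΔP = [f·L/D + ΣK]·(ρV²/2) = [0.02821·33.7/0.168 + 1.68]·(786·0.8242²/2) = [5.659 + 1.68]·267 = 1959 Pa.
ΔP = 1959 Pa = 1.96 kPa.

ΔP ≈ 1.96 kPa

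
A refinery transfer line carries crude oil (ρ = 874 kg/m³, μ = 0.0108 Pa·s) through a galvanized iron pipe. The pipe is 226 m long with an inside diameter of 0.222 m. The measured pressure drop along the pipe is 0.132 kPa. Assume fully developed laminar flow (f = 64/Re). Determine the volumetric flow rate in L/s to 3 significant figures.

Q ≈ 3.22 L/s

For laminar flow, f = 64/Re with Re = ρVD/μ, so Darcy-Weisbach reduces to ΔP = 32μLV/D². Solving for V: V = ΔP·D²/(32μL) = 132·(0.222)²/(32·0.0108·226) = 0.08329 m/s.
Check: Re = ρVD/μ = 874·0.08329·0.222/0.0108 = 1496 < 2300, so the laminar assumption holds.
Q = V·A = 0.08329·(π/4·0.222²) = 0.003224 m³/s = 3.22 L/s.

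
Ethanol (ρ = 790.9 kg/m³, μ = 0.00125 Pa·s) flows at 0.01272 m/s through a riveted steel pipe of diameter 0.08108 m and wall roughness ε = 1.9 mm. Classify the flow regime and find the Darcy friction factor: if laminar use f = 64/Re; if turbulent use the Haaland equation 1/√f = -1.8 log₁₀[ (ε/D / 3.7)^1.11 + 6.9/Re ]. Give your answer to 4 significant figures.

f ≈ 0.09808

Re = ρVD/μ = 790.9·0.01272·0.08108/0.00125 = 652.5.
Re < 2300 → laminar, so f = 64/Re = 0.09808 (roughness is irrelevant in laminar flow).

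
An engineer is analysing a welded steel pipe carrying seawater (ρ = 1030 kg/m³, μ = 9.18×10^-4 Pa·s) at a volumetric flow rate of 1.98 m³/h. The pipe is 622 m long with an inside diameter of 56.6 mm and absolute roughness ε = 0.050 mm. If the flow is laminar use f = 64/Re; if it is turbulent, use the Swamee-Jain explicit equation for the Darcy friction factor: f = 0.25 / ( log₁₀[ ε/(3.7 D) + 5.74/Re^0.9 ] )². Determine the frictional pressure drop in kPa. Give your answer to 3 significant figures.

Q = 1.98 m³/h = 1.98/3600 = 0.00055 m³/s.
Cross-sectional area A = πD²/4 = π(0.0566)²/4 = 0.002516 m²; mean velocity V = Q/A = 0.00055/0.002516 = 0.2186 m/s.
Reynolds number Re = ρVD/μ = 1030 · 0.2186 · 0.0566 / 0.000918 = 1.388e+04.
Re > 4000 → turbulent. Relative roughness ε/D = 5e-05/0.0566 = 0.000883. Swamee-Jain: f = 0.25/(log₁₀[0.000883/3.7 + 5.74/1.388e+04^0.9])² = 0.25/(log₁₀[0.000239 + 0.00107])² = 0.25/(-2.882)² = 0.0301.
Darcy-Weisbach: ΔP = f(L/D)(ρV²/2) = 0.0301·(622/0.0566)·(1030·0.2186²/2) = 0.0301·1.099e+04·24.61 = 8139 Pa.
ΔP = 8139 Pa = 8.14 kPa.

ΔP ≈ 8.14 kPa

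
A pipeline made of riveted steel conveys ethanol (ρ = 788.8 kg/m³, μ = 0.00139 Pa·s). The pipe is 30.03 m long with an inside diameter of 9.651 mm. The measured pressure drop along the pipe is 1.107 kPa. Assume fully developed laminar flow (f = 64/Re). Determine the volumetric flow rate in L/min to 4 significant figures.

Q ≈ 0.3388 L/min

For laminar flow, f = 64/Re with Re = ρVD/μ, so Darcy-Weisbach reduces to ΔP = 32μLV/D². Solving for V: V = ΔP·D²/(32μL) = 1107·(0.009651)²/(32·0.00139·30.03) = 0.07719 m/s.
Check: Re = ρVD/μ = 788.8·0.07719·0.009651/0.00139 = 422.8 < 2300, so the laminar assumption holds.
Q = V·A = 0.07719·(π/4·0.009651²) = 5.647e-06 m³/s = 0.3388 L/min.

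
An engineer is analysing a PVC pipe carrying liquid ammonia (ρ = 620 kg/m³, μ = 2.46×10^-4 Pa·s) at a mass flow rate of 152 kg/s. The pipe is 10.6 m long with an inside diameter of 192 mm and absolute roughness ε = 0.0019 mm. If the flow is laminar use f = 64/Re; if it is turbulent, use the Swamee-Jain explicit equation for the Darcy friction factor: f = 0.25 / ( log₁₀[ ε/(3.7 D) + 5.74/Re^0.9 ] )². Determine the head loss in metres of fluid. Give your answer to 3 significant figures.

h_f ≈ 1.98 m

A = πD²/4 = π(0.192)²/4 = 0.02895 m²; mean velocity V = ṁ/(ρA) = 152/(620 · 0.02895) = 8.468 m/s.
Reynolds number Re = ρVD/μ = 620 · 8.468 · 0.192 / 0.000246 = 4.097e+06.
Re > 4000 → turbulent. Relative roughness ε/D = 1.9e-06/0.192 = 9.9e-06. Swamee-Jain: f = 0.25/(log₁₀[9.9e-06/3.7 + 5.74/4.097e+06^0.9])² = 0.25/(log₁₀[2.67e-06 + 6.42e-06])² = 0.25/(-5.041)² = 0.009837.
Darcy-Weisbach: ΔP = f(L/D)(ρV²/2) = 0.009837·(10.6/0.192)·(620·8.468²/2) = 0.009837·55.21·2.223e+04 = 1.207e+04 Pa.
Head loss h_f = ΔP/(ρg) = 1.207e+04/(620·9.81) = 1.98 m.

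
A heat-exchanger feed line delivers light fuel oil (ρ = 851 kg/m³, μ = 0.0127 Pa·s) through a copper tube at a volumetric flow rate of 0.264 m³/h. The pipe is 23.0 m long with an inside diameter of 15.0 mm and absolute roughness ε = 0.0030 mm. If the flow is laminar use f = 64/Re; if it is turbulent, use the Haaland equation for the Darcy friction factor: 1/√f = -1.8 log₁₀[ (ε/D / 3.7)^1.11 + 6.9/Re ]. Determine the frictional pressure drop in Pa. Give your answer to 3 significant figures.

Q = 0.264 m³/h = 0.264/3600 = 7.333e-05 m³/s.
Cross-sectional area A = πD²/4 = π(0.015)²/4 = 0.0001767 m²; mean velocity V = Q/A = 7.333e-05/0.0001767 = 0.415 m/s.
Reynolds number Re = ρVD/μ = 851 · 0.415 · 0.015 / 0.0127 = 417.1.
Re < 2300 → laminar flow, so f = 64/Re = 64/417.1 = 0.1534 (the turbulent correlation is not needed).
Darcy-Weisbach: ΔP = f(L/D)(ρV²/2) = 0.1534·(23/0.015)·(851·0.415²/2) = 0.1534·1533·73.28 = 1.724e+04 Pa.

ΔP ≈ 17200 Pa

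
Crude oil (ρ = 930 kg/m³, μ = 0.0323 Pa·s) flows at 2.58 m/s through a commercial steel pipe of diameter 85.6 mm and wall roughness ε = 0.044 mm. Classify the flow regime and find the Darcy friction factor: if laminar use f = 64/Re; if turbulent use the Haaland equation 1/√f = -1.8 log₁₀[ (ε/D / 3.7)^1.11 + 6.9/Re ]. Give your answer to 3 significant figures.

f ≈ 0.0356

Re = ρVD/μ = 930·2.58·0.0856/0.0323 = 6359.
Re > 4000 → turbulent. ε/D = 4.4e-05/0.0856 = 0.000514; Haaland: 1/√f = -1.8 log₁₀[5.23e-05 + 0.00109] = 5.299, so f = 0.03561.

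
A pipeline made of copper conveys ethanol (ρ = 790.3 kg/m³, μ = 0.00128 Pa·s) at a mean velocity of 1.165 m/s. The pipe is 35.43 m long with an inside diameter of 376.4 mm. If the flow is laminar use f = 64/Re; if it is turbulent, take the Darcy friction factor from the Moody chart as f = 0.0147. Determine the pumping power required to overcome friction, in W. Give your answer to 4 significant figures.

P ≈ 96.20 W

Reynolds number Re = ρVD/μ = 790.3 · 1.165 · 0.3764 / 0.00128 = 2.707e+05.
Re > 4000 → turbulent; use the Moody-chart value f = 0.0147.
Darcy-Weisbach: ΔP = f(L/D)(ρV²/2) = 0.0147·(35.43/0.3764)·(790.3·1.165²/2) = 0.0147·94.13·536.3 = 742.1 Pa.
Q = V·A = 1.165·0.1113 = 0.1296 m³/s.
Pumping power P = QΔP = 0.1296·742.1 = 96.198 W = 96.20 W.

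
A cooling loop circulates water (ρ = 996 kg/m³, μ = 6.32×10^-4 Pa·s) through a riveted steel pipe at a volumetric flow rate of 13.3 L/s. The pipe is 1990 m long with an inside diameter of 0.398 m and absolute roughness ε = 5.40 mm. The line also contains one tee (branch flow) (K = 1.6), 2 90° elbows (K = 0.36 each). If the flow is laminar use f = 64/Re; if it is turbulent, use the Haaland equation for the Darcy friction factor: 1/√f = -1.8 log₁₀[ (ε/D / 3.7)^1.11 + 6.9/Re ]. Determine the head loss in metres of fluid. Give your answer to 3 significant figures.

Q = 13.3 L/s = 13.3/1000 = 0.0133 m³/s.
Cross-sectional area A = πD²/4 = π(0.398)²/4 = 0.1244 m²; mean velocity V = Q/A = 0.0133/0.1244 = 0.1069 m/s.
Reynolds number Re = ρVD/μ = 996 · 0.1069 · 0.398 / 0.000632 = 6.705e+04.
Re > 4000 → turbulent. Relative roughness ε/D = 0.0054/0.398 = 0.0136. Haaland: 1/√f = -1.8 log₁₀[(0.0136/3.7)^1.11 + 6.9/6.705e+04] = -1.8 log₁₀[0.00198 + 0.000103] = 4.827, so f = 0.04292.
Total minor-loss coefficient ΣK = 1·1.6 + 2·0.36 = 2.32.
ΔP = [f·L/D + ΣK]·(ρV²/2) = [0.04292·1990/0.398 + 2.32]·(996·0.1069²/2) = [214.6 + 2.32]·5.691 = 1235 Pa.
Head loss h_f = ΔP/(ρg) = 1235/(996·9.81) = 0.126 m.

h_f ≈ 0.126 m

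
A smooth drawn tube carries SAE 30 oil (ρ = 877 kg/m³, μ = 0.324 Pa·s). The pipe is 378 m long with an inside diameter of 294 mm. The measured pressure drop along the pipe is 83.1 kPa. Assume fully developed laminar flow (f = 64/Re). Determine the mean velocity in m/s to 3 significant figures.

V ≈ 1.83 m/s

For laminar flow, f = 64/Re with Re = ρVD/μ, so Darcy-Weisbach reduces to ΔP = 32μLV/D². Solving for V: V = ΔP·D²/(32μL) = 8.31e+04·(0.294)²/(32·0.324·378) = 1.833 m/s.
Check: Re = ρVD/μ = 877·1.833·0.294/0.324 = 1459 < 2300, so the laminar assumption holds.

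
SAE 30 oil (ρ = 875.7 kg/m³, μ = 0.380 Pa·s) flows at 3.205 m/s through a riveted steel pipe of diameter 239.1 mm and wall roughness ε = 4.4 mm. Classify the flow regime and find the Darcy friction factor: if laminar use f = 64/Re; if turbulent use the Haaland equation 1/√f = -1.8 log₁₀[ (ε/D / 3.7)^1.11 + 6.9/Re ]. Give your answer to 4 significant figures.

f ≈ 0.03624

Re = ρVD/μ = 875.7·3.205·0.2391/0.38 = 1766.
Re < 2300 → laminar, so f = 64/Re = 0.03624 (roughness is irrelevant in laminar flow).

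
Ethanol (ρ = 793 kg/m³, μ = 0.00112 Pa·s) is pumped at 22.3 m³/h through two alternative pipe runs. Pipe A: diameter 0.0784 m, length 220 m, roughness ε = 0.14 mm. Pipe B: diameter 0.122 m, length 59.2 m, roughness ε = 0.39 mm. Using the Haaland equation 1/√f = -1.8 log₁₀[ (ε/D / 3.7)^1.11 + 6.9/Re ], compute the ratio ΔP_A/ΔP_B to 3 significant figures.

ΔP_A/ΔP_B ≈ 29.2

Pipe A: V = Q/A = 0.006194/0.004827 = 1.283 m/s; Re = 7.123e+04; ε/D = 0.00179; Haaland → f = 0.02498; ΔP_A = f(L/D)(ρV²/2) = 4.575e+04 Pa.
Pipe B: V = Q/A = 0.006194/0.01169 = 0.5299 m/s; Re = 4.577e+04; ε/D = 0.0032; Haaland → f = 0.02903; ΔP_B = f(L/D)(ρV²/2) = 1568 Pa.
ΔP_A/ΔP_B = 4.575e+04/1568 = 29.2.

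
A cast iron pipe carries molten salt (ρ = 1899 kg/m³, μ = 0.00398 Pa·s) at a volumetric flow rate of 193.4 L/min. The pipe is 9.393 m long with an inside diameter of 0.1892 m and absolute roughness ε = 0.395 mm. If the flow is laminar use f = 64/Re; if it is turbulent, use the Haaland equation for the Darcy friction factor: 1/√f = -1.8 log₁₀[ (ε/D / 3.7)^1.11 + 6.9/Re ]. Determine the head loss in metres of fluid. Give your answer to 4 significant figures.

h_f ≈ 0.001112 m

Q = 193.4 L/min = 193.4/60000 = 0.003223 m³/s.
Cross-sectional area A = πD²/4 = π(0.1892)²/4 = 0.02811 m²; mean velocity V = Q/A = 0.003223/0.02811 = 0.1146 m/s.
Reynolds number Re = ρVD/μ = 1899 · 0.1146 · 0.1892 / 0.00398 = 1.035e+04.
Re > 4000 → turbulent. Relative roughness ε/D = 0.000395/0.1892 = 0.00209. Haaland: 1/√f = -1.8 log₁₀[(0.00209/3.7)^1.11 + 6.9/1.035e+04] = -1.8 log₁₀[0.000248 + 0.000667] = 5.47, so f = 0.03342.
Darcy-Weisbach: ΔP = f(L/D)(ρV²/2) = 0.03342·(9.393/0.1892)·(1899·0.1146²/2) = 0.03342·49.65·12.48 = 20.71 Pa.
Head loss h_f = ΔP/(ρg) = 20.71/(1899·9.81) = 0.001112 m.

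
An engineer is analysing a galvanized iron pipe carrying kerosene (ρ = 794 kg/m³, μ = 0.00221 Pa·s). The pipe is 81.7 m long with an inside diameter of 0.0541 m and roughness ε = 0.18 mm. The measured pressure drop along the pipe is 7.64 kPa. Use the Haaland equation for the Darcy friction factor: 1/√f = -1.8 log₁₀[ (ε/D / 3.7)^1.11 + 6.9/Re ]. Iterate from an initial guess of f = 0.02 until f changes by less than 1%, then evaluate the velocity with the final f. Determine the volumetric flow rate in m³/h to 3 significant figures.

Q ≈ 5.05 m³/h

Rearranging Darcy-Weisbach: V = √(2·ΔP·D/(f·L·ρ)). With ε/D = 0.00018/0.0541 = 0.00333, iterate starting from f = 0.02:
  f = 0.02 → V = √(2·7640·0.0541/(0.02·81.7·794)) = 0.7982 m/s; Re = ρVD/μ = 1.551e+04; f → 0.03285
  f = 0.03285 → V = 0.6228 m/s; Re = 1.211e+04; f → 0.03415
  f = 0.03415 → V = 0.6109 m/s; Re = 1.187e+04; f → 0.03426
Converged (Δf/f < 1%). With the final f = 0.03426: V = √(2·7640·0.0541/(0.03426·81.7·794)) = 0.6099 m/s.
Q = V·A = 0.6099·(π/4·0.0541²) = 0.001402 m³/s = 5.05 m³/h.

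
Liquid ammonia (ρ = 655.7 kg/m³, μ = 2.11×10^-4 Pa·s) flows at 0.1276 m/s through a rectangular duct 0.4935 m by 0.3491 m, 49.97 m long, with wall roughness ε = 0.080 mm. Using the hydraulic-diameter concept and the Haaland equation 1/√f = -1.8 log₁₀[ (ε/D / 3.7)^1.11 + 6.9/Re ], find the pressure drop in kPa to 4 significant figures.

Hydraulic diameter D_h = 4A/P = 4·(0.4935·0.3491)/(2·(0.4935+0.3491)) = 0.6891/1.685 = 0.4089 m.
Re = ρVD_h/μ = 655.7·0.1276·0.4089/0.000211 = 1.622e+05.
ε/D_h = 8e-05/0.4089 = 0.000196; Haaland gives 1/√f = -1.8 log₁₀[1.79e-05+4.26e-05] = 7.593, so f = 0.01734.
ΔP = f(L/D_h)(ρV²/2) = 0.01734·49.97/0.4089·5.338 = 11.31 Pa.
ΔP = 0.01131 kPa.

ΔP ≈ 0.01131 kPa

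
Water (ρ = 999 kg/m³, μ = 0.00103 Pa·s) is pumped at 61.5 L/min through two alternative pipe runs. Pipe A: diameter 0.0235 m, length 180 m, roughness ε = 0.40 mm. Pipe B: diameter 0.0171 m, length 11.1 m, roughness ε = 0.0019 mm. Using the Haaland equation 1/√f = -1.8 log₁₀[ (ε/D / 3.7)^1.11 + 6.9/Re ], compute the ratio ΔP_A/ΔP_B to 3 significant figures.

ΔP_A/ΔP_B ≈ 7.95

Pipe A: V = Q/A = 0.001025/0.0004337 = 2.363 m/s; Re = 5.386e+04; ε/D = 0.017; Haaland → f = 0.04662; ΔP_A = f(L/D)(ρV²/2) = 9.961e+05 Pa.
Pipe B: V = Q/A = 0.001025/0.0002297 = 4.463 m/s; Re = 7.402e+04; ε/D = 0.000111; Haaland → f = 0.0194; ΔP_B = f(L/D)(ρV²/2) = 1.253e+05 Pa.
ΔP_A/ΔP_B = 9.961e+05/1.253e+05 = 7.95.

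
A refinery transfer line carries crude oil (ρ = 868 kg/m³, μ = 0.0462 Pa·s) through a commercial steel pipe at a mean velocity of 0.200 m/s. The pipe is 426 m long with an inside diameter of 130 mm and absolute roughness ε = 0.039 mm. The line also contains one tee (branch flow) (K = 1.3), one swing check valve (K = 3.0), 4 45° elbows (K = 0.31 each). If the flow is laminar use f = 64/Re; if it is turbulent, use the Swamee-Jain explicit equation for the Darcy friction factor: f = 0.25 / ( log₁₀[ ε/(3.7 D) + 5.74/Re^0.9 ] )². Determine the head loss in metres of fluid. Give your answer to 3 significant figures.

Reynolds number Re = ρVD/μ = 868 · 0.2 · 0.13 / 0.0462 = 488.5.
Re < 2300 → laminar flow, so f = 64/Re = 64/488.5 = 0.131 (the turbulent correlation is not needed).
Total minor-loss coefficient ΣK = 1·1.3 + 1·3 + 4·0.31 = 5.54.
ΔP = [f·L/D + ΣK]·(ρV²/2) = [0.131·426/0.13 + 5.54]·(868·0.2²/2) = [429.3 + 5.54]·17.36 = 7549 Pa.
Head loss h_f = ΔP/(ρg) = 7549/(868·9.81) = 0.887 m.

h_f ≈ 0.887 m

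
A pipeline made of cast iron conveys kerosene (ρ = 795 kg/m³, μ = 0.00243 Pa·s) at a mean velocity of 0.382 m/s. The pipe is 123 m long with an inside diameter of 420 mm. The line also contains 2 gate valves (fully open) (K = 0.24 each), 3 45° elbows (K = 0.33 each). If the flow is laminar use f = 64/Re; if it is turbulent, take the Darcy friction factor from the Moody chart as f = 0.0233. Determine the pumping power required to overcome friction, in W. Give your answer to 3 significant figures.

P ≈ 25.5 W

Reynolds number Re = ρVD/μ = 795 · 0.382 · 0.42 / 0.00243 = 5.249e+04.
Re > 4000 → turbulent; use the Moody-chart value f = 0.0233.
Total minor-loss coefficient ΣK = 2·0.24 + 3·0.33 = 1.47.
ΔP = [f·L/D + ΣK]·(ρV²/2) = [0.0233·123/0.42 + 1.47]·(795·0.382²/2) = [6.824 + 1.47]·58 = 481.1 Pa.
Q = V·A = 0.382·0.1385 = 0.05292 m³/s.
Pumping power P = QΔP = 0.05292·481.1 = 25.46 W = 25.5 W.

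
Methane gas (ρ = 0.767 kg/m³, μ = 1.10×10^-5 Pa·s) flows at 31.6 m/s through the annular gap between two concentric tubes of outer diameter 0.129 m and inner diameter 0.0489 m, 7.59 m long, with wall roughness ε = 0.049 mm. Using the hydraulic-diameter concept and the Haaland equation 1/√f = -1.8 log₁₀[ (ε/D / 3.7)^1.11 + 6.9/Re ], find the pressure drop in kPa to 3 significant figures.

ΔP ≈ 0.704 kPa

Hydraulic diameter D_h = 4A/P = D_o - D_i = 0.129 - 0.0489 = 0.0801 m.
Re = ρVD_h/μ = 0.767·31.6·0.0801/1.1e-05 = 1.765e+05.
ε/D_h = 4.9e-05/0.0801 = 0.000612; Haaland gives 1/√f = -1.8 log₁₀[6.34e-05+3.91e-05] = 7.18, so f = 0.0194.
ΔP = f(L/D_h)(ρV²/2) = 0.0194·7.59/0.0801·382.9 = 703.8 Pa.
ΔP = 0.704 kPa.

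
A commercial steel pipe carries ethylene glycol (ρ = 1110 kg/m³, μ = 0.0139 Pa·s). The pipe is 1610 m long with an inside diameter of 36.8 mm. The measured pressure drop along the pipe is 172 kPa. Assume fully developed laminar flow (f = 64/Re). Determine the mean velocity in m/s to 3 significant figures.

V ≈ 0.325 m/s

For laminar flow, f = 64/Re with Re = ρVD/μ, so Darcy-Weisbach reduces to ΔP = 32μLV/D². Solving for V: V = ΔP·D²/(32μL) = 1.72e+05·(0.0368)²/(32·0.0139·1610) = 0.3253 m/s.
Check: Re = ρVD/μ = 1110·0.3253·0.0368/0.0139 = 955.8 < 2300, so the laminar assumption holds.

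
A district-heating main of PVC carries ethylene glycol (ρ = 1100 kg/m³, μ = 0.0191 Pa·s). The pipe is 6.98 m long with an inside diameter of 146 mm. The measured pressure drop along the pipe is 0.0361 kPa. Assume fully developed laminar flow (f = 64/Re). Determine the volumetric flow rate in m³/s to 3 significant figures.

For laminar flow, f = 64/Re with Re = ρVD/μ, so Darcy-Weisbach reduces to ΔP = 32μLV/D². Solving for V: V = ΔP·D²/(32μL) = 36.1·(0.146)²/(32·0.0191·6.98) = 0.1804 m/s.
Check: Re = ρVD/μ = 1100·0.1804·0.146/0.0191 = 1517 < 2300, so the laminar assumption holds.
Q = V·A = 0.1804·(π/4·0.146²) = 0.00302 m³/s = 0.00302 m³/s.

Q ≈ 0.00302 m³/s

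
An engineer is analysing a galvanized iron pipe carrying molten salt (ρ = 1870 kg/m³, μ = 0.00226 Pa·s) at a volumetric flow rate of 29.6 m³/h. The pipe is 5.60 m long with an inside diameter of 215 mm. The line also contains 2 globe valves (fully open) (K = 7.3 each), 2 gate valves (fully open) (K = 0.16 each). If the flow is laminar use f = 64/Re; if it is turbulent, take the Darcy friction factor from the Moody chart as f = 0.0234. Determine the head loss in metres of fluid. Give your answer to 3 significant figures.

Q = 29.6 m³/h = 29.6/3600 = 0.008222 m³/s.
Cross-sectional area A = πD²/4 = π(0.215)²/4 = 0.03631 m²; mean velocity V = Q/A = 0.008222/0.03631 = 0.2265 m/s.
Reynolds number Re = ρVD/μ = 1870 · 0.2265 · 0.215 / 0.00226 = 4.029e+04.
Re > 4000 → turbulent; use the Moody-chart value f = 0.0234.
Total minor-loss coefficient ΣK = 2·7.3 + 2·0.16 = 14.9.
ΔP = [f·L/D + ΣK]·(ρV²/2) = [0.0234·5.6/0.215 + 14.9]·(1870·0.2265²/2) = [0.6095 + 14.9]·47.96 = 744.8 Pa.
Head loss h_f = ΔP/(ρg) = 744.8/(1870·9.81) = 0.0406 m.

h_f ≈ 0.0406 m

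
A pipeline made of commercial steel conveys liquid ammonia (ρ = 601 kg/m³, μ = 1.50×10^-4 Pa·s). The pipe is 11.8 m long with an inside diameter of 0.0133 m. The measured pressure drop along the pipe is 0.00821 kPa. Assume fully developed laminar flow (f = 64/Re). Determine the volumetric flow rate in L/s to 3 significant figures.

Q ≈ 0.00356 L/s

For laminar flow, f = 64/Re with Re = ρVD/μ, so Darcy-Weisbach reduces to ΔP = 32μLV/D². Solving for V: V = ΔP·D²/(32μL) = 8.21·(0.0133)²/(32·0.00015·11.8) = 0.02564 m/s.
Check: Re = ρVD/μ = 601·0.02564·0.0133/0.00015 = 1366 < 2300, so the laminar assumption holds.
Q = V·A = 0.02564·(π/4·0.0133²) = 3.562e-06 m³/s = 0.00356 L/s.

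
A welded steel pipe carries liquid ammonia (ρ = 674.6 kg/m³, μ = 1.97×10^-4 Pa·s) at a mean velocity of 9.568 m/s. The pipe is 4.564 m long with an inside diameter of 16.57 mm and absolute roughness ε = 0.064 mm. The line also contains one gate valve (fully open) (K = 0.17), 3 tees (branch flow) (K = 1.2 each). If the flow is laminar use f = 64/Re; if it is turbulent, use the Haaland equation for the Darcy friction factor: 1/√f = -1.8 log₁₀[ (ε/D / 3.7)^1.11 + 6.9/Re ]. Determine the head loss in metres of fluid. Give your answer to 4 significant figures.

Reynolds number Re = ρVD/μ = 674.6 · 9.568 · 0.01657 / 0.000197 = 5.429e+05.
Re > 4000 → turbulent. Relative roughness ε/D = 6.4e-05/0.01657 = 0.00386. Haaland: 1/√f = -1.8 log₁₀[(0.00386/3.7)^1.11 + 6.9/5.429e+05] = -1.8 log₁₀[0.000491 + 1.27e-05] = 5.937, so f = 0.02837.
Total minor-loss coefficient ΣK = 1·0.17 + 3·1.2 = 3.77.
ΔP = [f·L/D + ΣK]·(ρV²/2) = [0.02837·4.564/0.01657 + 3.77]·(674.6·9.568²/2) = [7.815 + 3.77]·3.088e+04 = 3.577e+05 Pa.
Head loss h_f = ΔP/(ρg) = 3.577e+05/(674.6·9.81) = 54.06 m.

h_f ≈ 54.06 m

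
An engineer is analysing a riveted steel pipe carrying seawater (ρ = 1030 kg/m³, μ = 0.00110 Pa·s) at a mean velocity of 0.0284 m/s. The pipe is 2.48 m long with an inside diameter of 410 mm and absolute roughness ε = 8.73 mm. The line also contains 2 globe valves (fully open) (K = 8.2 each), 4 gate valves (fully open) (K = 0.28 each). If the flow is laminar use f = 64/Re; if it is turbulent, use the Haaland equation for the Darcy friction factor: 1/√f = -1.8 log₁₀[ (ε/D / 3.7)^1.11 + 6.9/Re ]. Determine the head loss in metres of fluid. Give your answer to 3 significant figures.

Reynolds number Re = ρVD/μ = 1030 · 0.0284 · 0.41 / 0.0011 = 1.09e+04.
Re > 4000 → turbulent. Relative roughness ε/D = 0.00873/0.41 = 0.0213. Haaland: 1/√f = -1.8 log₁₀[(0.0213/3.7)^1.11 + 6.9/1.09e+04] = -1.8 log₁₀[0.00326 + 0.000633] = 4.337, so f = 0.05317.
Total minor-loss coefficient ΣK = 2·8.2 + 4·0.28 = 17.5.
ΔP = [f·L/D + ΣK]·(ρV²/2) = [0.05317·2.48/0.41 + 17.5]·(1030·0.0284²/2) = [0.3216 + 17.5]·0.4154 = 7.411 Pa.
Head loss h_f = ΔP/(ρg) = 7.411/(1030·9.81) = 7.33×10^-4 m.

h_f ≈ 7.33×10^-4 m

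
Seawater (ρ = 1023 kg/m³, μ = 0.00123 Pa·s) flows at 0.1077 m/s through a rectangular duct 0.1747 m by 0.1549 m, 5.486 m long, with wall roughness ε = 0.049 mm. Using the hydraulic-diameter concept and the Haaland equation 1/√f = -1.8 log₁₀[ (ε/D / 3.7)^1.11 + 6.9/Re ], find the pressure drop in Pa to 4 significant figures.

ΔP ≈ 5.608 Pa

Hydraulic diameter D_h = 4A/P = 4·(0.1747·0.1549)/(2·(0.1747+0.1549)) = 0.1082/0.6592 = 0.1642 m.
Re = ρVD_h/μ = 1023·0.1077·0.1642/0.00123 = 1.471e+04.
ε/D_h = 4.9e-05/0.1642 = 0.000298; Haaland gives 1/√f = -1.8 log₁₀[2.86e-05+0.000469] = 5.945, so f = 0.02829.
ΔP = f(L/D_h)(ρV²/2) = 0.02829·5.486/0.1642·5.933 = 5.608 Pa.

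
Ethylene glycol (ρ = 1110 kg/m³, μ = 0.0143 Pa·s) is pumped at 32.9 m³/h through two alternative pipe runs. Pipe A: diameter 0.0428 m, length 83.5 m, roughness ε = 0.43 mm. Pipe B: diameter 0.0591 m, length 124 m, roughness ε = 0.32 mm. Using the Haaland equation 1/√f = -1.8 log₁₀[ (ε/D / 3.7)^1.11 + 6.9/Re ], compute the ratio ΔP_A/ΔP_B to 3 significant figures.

Pipe A: V = Q/A = 0.009139/0.001439 = 6.352 m/s; Re = 2.11e+04; ε/D = 0.01; Haaland → f = 0.04057; ΔP_A = f(L/D)(ρV²/2) = 1.772e+06 Pa.
Pipe B: V = Q/A = 0.009139/0.002743 = 3.331 m/s; Re = 1.528e+04; ε/D = 0.00541; Haaland → f = 0.03586; ΔP_B = f(L/D)(ρV²/2) = 4.635e+05 Pa.
ΔP_A/ΔP_B = 1.772e+06/4.635e+05 = 3.82.

ΔP_A/ΔP_B ≈ 3.82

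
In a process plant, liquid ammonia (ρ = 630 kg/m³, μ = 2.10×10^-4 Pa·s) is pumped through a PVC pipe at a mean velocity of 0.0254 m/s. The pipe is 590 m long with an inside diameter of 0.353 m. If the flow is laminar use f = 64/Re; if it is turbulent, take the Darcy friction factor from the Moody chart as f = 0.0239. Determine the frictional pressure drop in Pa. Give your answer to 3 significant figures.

Reynolds number Re = ρVD/μ = 630 · 0.0254 · 0.353 / 0.00021 = 2.69e+04.
Re > 4000 → turbulent; use the Moody-chart value f = 0.0239.
Darcy-Weisbach: ΔP = f(L/D)(ρV²/2) = 0.0239·(590/0.353)·(630·0.0254²/2) = 0.0239·1671·0.2032 = 8.118 Pa.

ΔP ≈ 8.12 Pa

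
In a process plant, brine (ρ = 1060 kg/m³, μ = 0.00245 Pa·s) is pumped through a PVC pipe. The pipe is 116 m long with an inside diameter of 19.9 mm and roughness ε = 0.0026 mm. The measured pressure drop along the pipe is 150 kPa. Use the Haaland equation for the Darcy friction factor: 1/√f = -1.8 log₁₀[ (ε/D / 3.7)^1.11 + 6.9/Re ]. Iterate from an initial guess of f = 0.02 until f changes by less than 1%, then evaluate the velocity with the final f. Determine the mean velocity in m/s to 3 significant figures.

V ≈ 1.27 m/s

Rearranging Darcy-Weisbach: V = √(2·ΔP·D/(f·L·ρ)). With ε/D = 2.6e-06/0.0199 = 0.000131, iterate starting from f = 0.02:
  f = 0.02 → V = √(2·1.5e+05·0.0199/(0.02·116·1060)) = 1.558 m/s; Re = ρVD/μ = 1.341e+04; f → 0.0287
  f = 0.0287 → V = 1.301 m/s; Re = 1.12e+04; f → 0.0301
  f = 0.0301 → V = 1.27 m/s; Re = 1.094e+04; f → 0.03029
Converged (Δf/f < 1%). With the final f = 0.03029: V = √(2·1.5e+05·0.0199/(0.03029·116·1060)) = 1.266 m/s.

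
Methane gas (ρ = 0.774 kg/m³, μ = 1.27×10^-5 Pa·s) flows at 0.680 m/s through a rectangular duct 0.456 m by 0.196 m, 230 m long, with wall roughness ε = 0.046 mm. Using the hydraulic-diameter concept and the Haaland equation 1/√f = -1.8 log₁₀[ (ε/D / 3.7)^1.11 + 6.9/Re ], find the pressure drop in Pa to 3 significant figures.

Hydraulic diameter D_h = 4A/P = 4·(0.456·0.196)/(2·(0.456+0.196)) = 0.3575/1.304 = 0.2742 m.
Re = ρVD_h/μ = 0.774·0.68·0.2742/1.27e-05 = 1.136e+04.
ε/D_h = 4.6e-05/0.2742 = 0.000168; Haaland gives 1/√f = -1.8 log₁₀[1.51e-05+0.000607] = 5.771, so f = 0.03003.
ΔP = f(L/D_h)(ρV²/2) = 0.03003·230/0.2742·0.1789 = 4.508 Pa.

ΔP ≈ 4.51 Pa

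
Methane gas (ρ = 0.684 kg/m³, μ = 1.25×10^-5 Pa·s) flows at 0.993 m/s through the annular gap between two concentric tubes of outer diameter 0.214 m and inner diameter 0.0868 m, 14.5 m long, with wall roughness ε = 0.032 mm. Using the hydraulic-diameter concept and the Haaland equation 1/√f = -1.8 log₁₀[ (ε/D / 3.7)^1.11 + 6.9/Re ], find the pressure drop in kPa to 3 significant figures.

Hydraulic diameter D_h = 4A/P = D_o - D_i = 0.214 - 0.0868 = 0.1272 m.
Re = ρVD_h/μ = 0.684·0.993·0.1272/1.25e-05 = 6912.
ε/D_h = 3.2e-05/0.1272 = 0.000252; Haaland gives 1/√f = -1.8 log₁₀[2.37e-05+0.000998] = 5.383, so f = 0.03451.
ΔP = f(L/D_h)(ρV²/2) = 0.03451·14.5/0.1272·0.3372 = 1.327 Pa.
ΔP = 0.00133 kPa.

ΔP ≈ 0.00133 kPa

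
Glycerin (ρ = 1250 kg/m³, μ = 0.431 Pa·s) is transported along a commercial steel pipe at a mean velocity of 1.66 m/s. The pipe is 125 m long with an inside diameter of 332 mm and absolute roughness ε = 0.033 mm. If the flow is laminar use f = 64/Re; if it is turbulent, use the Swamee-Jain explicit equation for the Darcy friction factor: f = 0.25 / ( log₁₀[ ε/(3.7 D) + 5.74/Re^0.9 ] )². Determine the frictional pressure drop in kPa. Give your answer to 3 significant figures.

Reynolds number Re = ρVD/μ = 1250 · 1.66 · 0.332 / 0.431 = 1598.
Re < 2300 → laminar flow, so f = 64/Re = 64/1598 = 0.04004 (the turbulent correlation is not needed).
Darcy-Weisbach: ΔP = f(L/D)(ρV²/2) = 0.04004·(125/0.332)·(1250·1.66²/2) = 0.04004·376.5·1722 = 2.596e+04 Pa.
ΔP = 2.596e+04 Pa = 26.0 kPa.

ΔP ≈ 26.0 kPa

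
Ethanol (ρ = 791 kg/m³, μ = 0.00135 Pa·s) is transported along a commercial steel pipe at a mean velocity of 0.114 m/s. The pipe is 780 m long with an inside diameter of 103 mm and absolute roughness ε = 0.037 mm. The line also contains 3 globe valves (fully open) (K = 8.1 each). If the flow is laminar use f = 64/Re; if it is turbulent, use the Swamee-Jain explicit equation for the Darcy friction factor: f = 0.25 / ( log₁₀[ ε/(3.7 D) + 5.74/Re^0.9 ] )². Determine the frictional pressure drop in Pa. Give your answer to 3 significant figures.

ΔP ≈ 1490 Pa

Reynolds number Re = ρVD/μ = 791 · 0.114 · 0.103 / 0.00135 = 6880.
Re > 4000 → turbulent. Relative roughness ε/D = 3.7e-05/0.103 = 0.000359. Swamee-Jain: f = 0.25/(log₁₀[0.000359/3.7 + 5.74/6880^0.9])² = 0.25/(log₁₀[9.71e-05 + 0.00202])² = 0.25/(-2.675)² = 0.03495.
Total minor-loss coefficient ΣK = 3·8.1 = 24.3.
ΔP = [f·L/D + ΣK]·(ρV²/2) = [0.03495·780/0.103 + 24.3]·(791·0.114²/2) = [264.7 + 24.3]·5.14 = 1485 Pa.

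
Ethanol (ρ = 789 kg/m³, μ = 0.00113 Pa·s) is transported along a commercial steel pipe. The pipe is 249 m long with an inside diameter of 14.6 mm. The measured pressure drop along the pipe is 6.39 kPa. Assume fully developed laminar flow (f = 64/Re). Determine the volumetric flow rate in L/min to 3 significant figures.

For laminar flow, f = 64/Re with Re = ρVD/μ, so Darcy-Weisbach reduces to ΔP = 32μLV/D². Solving for V: V = ΔP·D²/(32μL) = 6390·(0.0146)²/(32·0.00113·249) = 0.1513 m/s.
Check: Re = ρVD/μ = 789·0.1513·0.0146/0.00113 = 1542 < 2300, so the laminar assumption holds.
Q = V·A = 0.1513·(π/4·0.0146²) = 2.533e-05 m³/s = 1.52 L/min.

Q ≈ 1.52 L/min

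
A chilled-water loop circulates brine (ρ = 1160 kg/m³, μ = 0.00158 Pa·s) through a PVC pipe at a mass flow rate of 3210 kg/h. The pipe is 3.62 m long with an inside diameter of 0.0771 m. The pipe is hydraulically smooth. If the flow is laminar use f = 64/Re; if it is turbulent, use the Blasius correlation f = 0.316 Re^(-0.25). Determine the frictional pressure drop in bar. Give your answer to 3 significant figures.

ΔP ≈ 2.37×10^-4 bar

ṁ = 3210 kg/h = 3210/3600 = 0.8917 kg/s.
A = πD²/4 = π(0.0771)²/4 = 0.004669 m²; mean velocity V = ṁ/(ρA) = 0.8917/(1160 · 0.004669) = 0.1646 m/s.
Reynolds number Re = ρVD/μ = 1160 · 0.1646 · 0.0771 / 0.00158 = 9320.
Re > 4000 → turbulent. Smooth-pipe (Blasius): f = 0.316 Re^(-0.25) = 0.316/(9320)^0.25 = 0.03216.
Darcy-Weisbach: ΔP = f(L/D)(ρV²/2) = 0.03216·(3.62/0.0771)·(1160·0.1646²/2) = 0.03216·46.95·15.72 = 23.74 Pa.
ΔP = 23.74 Pa = 2.37×10^-4 bar.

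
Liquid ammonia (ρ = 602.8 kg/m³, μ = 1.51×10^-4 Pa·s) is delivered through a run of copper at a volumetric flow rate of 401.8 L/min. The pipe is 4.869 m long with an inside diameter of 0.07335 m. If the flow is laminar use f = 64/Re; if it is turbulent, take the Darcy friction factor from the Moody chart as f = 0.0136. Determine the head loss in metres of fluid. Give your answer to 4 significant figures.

h_f ≈ 0.1156 m

Q = 401.8 L/min = 401.8/60000 = 0.006697 m³/s.
Cross-sectional area A = πD²/4 = π(0.07335)²/4 = 0.004226 m²; mean velocity V = Q/A = 0.006697/0.004226 = 1.585 m/s.
Reynolds number Re = ρVD/μ = 602.8 · 1.585 · 0.07335 / 0.000151 = 4.641e+05.
Re > 4000 → turbulent; use the Moody-chart value f = 0.0136.
Darcy-Weisbach: ΔP = f(L/D)(ρV²/2) = 0.0136·(4.869/0.07335)·(602.8·1.585²/2) = 0.0136·66.38·757 = 683.4 Pa.
Head loss h_f = ΔP/(ρg) = 683.4/(602.8·9.81) = 0.1156 m.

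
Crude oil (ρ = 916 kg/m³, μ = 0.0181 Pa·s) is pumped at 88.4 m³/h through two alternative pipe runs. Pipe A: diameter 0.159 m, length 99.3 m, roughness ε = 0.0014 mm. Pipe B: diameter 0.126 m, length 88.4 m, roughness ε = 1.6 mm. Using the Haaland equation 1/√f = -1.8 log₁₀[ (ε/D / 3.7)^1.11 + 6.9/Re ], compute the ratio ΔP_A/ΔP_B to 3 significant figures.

Pipe A: V = Q/A = 0.02456/0.01986 = 1.237 m/s; Re = 9951; ε/D = 8.81e-06; Haaland → f = 0.03093; ΔP_A = f(L/D)(ρV²/2) = 1.353e+04 Pa.
Pipe B: V = Q/A = 0.02456/0.01247 = 1.969 m/s; Re = 1.256e+04; ε/D = 0.0127; Haaland → f = 0.04489; ΔP_B = f(L/D)(ρV²/2) = 5.595e+04 Pa.
ΔP_A/ΔP_B = 1.353e+04/5.595e+04 = 0.242.

ΔP_A/ΔP_B ≈ 0.242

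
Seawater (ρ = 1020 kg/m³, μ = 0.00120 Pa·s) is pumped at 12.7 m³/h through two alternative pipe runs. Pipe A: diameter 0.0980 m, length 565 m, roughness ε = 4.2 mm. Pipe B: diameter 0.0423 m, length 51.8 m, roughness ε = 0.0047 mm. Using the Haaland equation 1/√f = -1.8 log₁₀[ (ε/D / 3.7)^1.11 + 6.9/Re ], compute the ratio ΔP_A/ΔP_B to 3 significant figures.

Pipe A: V = Q/A = 0.003528/0.007543 = 0.4677 m/s; Re = 3.896e+04; ε/D = 0.0429; Haaland → f = 0.06749; ΔP_A = f(L/D)(ρV²/2) = 4.341e+04 Pa.
Pipe B: V = Q/A = 0.003528/0.001405 = 2.51 m/s; Re = 9.026e+04; ε/D = 0.000111; Haaland → f = 0.01867; ΔP_B = f(L/D)(ρV²/2) = 7.349e+04 Pa.
ΔP_A/ΔP_B = 4.341e+04/7.349e+04 = 0.591.

ΔP_A/ΔP_B ≈ 0.591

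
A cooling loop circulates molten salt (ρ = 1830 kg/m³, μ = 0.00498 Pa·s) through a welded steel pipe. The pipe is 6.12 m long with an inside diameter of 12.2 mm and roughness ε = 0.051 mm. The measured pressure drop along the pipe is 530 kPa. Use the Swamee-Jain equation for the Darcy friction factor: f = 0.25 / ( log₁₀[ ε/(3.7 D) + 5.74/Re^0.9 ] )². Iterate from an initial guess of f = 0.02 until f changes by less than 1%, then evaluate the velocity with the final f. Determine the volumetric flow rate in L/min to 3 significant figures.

Q ≈ 41.6 L/min

Rearranging Darcy-Weisbach: V = √(2·ΔP·D/(f·L·ρ)). With ε/D = 5.1e-05/0.0122 = 0.00418, iterate starting from f = 0.02:
  f = 0.02 → V = √(2·5.3e+05·0.0122/(0.02·6.12·1830)) = 7.598 m/s; Re = ρVD/μ = 3.406e+04; f → 0.03203
  f = 0.03203 → V = 6.004 m/s; Re = 2.692e+04; f → 0.03272
  f = 0.03272 → V = 5.941 m/s; Re = 2.663e+04; f → 0.03275
Converged (Δf/f < 1%). With the final f = 0.03275: V = √(2·5.3e+05·0.0122/(0.03275·6.12·1830)) = 5.937 m/s.
Q = V·A = 5.937·(π/4·0.0122²) = 0.0006941 m³/s = 41.6 L/min.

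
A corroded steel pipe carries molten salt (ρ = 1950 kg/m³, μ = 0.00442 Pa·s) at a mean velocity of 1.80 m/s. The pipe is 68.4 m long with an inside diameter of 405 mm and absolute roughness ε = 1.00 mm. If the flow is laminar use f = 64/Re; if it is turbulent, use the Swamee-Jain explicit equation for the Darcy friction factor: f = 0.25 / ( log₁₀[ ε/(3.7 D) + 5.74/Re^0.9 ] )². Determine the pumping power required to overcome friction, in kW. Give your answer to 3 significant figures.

P ≈ 3.14 kW

Reynolds number Re = ρVD/μ = 1950 · 1.8 · 0.405 / 0.00442 = 3.216e+05.
Re > 4000 → turbulent. Relative roughness ε/D = 0.001/0.405 = 0.00247. Swamee-Jain: f = 0.25/(log₁₀[0.00247/3.7 + 5.74/3.216e+05^0.9])² = 0.25/(log₁₀[0.000667 + 6.34e-05])² = 0.25/(-3.136)² = 0.02542.
Darcy-Weisbach: ΔP = f(L/D)(ρV²/2) = 0.02542·(68.4/0.405)·(1950·1.8²/2) = 0.02542·168.9·3159 = 1.356e+04 Pa.
Q = V·A = 1.8·0.1288 = 0.2319 m³/s.
Pumping power P = QΔP = 0.2319·1.356e+04 = 3144 W = 3.14 kW.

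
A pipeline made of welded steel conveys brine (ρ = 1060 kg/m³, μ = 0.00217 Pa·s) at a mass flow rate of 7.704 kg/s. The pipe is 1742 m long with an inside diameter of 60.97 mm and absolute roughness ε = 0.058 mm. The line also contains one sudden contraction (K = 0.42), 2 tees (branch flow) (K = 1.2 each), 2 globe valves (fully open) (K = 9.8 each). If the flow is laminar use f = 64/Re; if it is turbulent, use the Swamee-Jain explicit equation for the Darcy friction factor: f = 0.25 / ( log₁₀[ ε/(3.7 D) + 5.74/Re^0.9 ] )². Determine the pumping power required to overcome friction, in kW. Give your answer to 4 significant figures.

A = πD²/4 = π(0.06097)²/4 = 0.00292 m²; mean velocity V = ṁ/(ρA) = 7.704/(1060 · 0.00292) = 2.489 m/s.
Reynolds number Re = ρVD/μ = 1060 · 2.489 · 0.06097 / 0.00217 = 7.414e+04.
Re > 4000 → turbulent. Relative roughness ε/D = 5.8e-05/0.06097 = 0.000951. Swamee-Jain: f = 0.25/(log₁₀[0.000951/3.7 + 5.74/7.414e+04^0.9])² = 0.25/(log₁₀[0.000257 + 0.000238])² = 0.25/(-3.306)² = 0.02288.
Total minor-loss coefficient ΣK = 1·0.42 + 2·1.2 + 2·9.8 = 22.4.
ΔP = [f·L/D + ΣK]·(ρV²/2) = [0.02288·1742/0.06097 + 22.4]·(1060·2.489²/2) = [653.7 + 22.4]·3284 = 2.221e+06 Pa.
Q = ṁ/ρ = 7.704/1060 = 0.007268 m³/s.
Pumping power P = QΔP = 0.007268·2.221e+06 = 16139 W = 16.14 kW.

P ≈ 16.14 kW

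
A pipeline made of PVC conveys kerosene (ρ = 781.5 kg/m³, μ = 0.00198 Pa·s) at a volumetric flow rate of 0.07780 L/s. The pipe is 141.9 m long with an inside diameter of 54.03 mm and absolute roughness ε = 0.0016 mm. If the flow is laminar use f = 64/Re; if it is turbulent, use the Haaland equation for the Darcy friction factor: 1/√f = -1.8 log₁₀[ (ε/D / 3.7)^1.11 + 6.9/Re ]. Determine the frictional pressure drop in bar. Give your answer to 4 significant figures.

Q = 0.07780 L/s = 0.07780/1000 = 7.78e-05 m³/s.
Cross-sectional area A = πD²/4 = π(0.05403)²/4 = 0.002293 m²; mean velocity V = Q/A = 7.78e-05/0.002293 = 0.03393 m/s.
Reynolds number Re = ρVD/μ = 781.5 · 0.03393 · 0.05403 / 0.00198 = 723.6.
Re < 2300 → laminar flow, so f = 64/Re = 64/723.6 = 0.08844 (the turbulent correlation is not needed).
Darcy-Weisbach: ΔP = f(L/D)(ρV²/2) = 0.08844·(141.9/0.05403)·(781.5·0.03393²/2) = 0.08844·2626·0.4499 = 104.5 Pa.
ΔP = 104.5 Pa = 0.001045 bar.

ΔP ≈ 0.001045 bar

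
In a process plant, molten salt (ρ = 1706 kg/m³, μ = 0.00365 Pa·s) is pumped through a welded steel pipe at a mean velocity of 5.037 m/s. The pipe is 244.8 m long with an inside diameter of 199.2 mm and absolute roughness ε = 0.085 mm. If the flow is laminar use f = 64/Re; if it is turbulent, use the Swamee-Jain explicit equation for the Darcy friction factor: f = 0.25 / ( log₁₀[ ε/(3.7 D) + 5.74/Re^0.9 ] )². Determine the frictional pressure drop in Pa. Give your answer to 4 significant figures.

ΔP ≈ 461800 Pa

Reynolds number Re = ρVD/μ = 1706 · 5.037 · 0.1992 / 0.00365 = 4.69e+05.
Re > 4000 → turbulent. Relative roughness ε/D = 8.5e-05/0.1992 = 0.000427. Swamee-Jain: f = 0.25/(log₁₀[0.000427/3.7 + 5.74/4.69e+05^0.9])² = 0.25/(log₁₀[0.000115 + 4.52e-05])² = 0.25/(-3.795)² = 0.01736.
Darcy-Weisbach: ΔP = f(L/D)(ρV²/2) = 0.01736·(244.8/0.1992)·(1706·5.037²/2) = 0.01736·1229·2.164e+04 = 4.618e+05 Pa.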